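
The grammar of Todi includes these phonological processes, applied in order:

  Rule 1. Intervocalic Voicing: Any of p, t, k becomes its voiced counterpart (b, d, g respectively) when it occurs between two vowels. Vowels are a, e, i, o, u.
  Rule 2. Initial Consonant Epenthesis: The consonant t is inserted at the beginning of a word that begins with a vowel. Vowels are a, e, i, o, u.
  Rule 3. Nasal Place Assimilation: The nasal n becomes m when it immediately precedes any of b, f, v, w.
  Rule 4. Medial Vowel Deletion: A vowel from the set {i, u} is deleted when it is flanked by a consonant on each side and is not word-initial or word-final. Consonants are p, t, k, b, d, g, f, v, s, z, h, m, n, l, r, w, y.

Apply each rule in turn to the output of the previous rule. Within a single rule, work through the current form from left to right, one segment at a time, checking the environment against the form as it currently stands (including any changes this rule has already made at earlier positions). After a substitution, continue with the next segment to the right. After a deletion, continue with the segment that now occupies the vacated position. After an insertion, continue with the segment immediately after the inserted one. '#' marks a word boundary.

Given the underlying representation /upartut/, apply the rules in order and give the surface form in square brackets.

[tbartt]

Rule 1 Intervocalic Voicing: [upartut] → [ubartut]
Rule 2 Initial Consonant Epenthesis: [ubartut] → [tubartut]
Rule 3 Nasal Place Assimilation: no change — [tubartut]
Rule 4 Medial Vowel Deletion: [tubartut] → [tbartt]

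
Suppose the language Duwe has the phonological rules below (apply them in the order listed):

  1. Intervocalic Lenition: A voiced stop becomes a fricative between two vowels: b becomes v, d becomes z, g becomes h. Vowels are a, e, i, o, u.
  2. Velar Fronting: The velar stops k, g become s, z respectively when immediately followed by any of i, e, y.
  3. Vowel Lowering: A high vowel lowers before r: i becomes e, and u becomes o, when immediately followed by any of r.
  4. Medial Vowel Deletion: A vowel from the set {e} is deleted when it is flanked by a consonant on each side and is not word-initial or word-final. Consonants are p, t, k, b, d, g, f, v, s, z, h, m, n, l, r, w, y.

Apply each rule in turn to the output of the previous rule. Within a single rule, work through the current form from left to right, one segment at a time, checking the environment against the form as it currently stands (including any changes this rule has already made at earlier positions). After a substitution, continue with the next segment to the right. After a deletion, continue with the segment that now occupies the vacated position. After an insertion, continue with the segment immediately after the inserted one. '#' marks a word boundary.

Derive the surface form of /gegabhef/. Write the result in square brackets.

[zhabhf]

1 Intervocalic Lenition: [gegabhef] → [gehabhef]
2 Velar Fronting: [gehabhef] → [zehabhef]
3 Vowel Lowering: no change — [zehabhef]
4 Medial Vowel Deletion: [zehabhef] → [zhabhf]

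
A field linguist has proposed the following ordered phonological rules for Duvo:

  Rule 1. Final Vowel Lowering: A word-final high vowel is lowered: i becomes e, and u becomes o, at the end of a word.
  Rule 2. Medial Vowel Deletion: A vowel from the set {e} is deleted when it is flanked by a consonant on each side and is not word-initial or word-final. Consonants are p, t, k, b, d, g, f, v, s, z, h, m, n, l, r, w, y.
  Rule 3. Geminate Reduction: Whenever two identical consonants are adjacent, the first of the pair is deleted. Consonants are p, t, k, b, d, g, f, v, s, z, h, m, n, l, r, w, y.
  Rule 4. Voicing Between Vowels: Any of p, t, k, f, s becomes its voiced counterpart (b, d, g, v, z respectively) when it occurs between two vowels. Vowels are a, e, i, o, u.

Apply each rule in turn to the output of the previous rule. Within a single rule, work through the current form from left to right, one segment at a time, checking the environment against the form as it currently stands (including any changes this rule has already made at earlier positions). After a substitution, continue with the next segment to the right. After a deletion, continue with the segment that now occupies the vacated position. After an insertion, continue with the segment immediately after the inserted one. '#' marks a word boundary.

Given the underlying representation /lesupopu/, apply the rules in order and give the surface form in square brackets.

[lsubobo]

Rule 1 Final Vowel Lowering: [lesupopu] → [lesupopo]
Rule 2 Medial Vowel Deletion: [lesupopo] → [lsupopo]
Rule 3 Geminate Reduction: no change — [lsupopo]
Rule 4 Voicing Between Vowels: [lsupopo] → [lsubobo]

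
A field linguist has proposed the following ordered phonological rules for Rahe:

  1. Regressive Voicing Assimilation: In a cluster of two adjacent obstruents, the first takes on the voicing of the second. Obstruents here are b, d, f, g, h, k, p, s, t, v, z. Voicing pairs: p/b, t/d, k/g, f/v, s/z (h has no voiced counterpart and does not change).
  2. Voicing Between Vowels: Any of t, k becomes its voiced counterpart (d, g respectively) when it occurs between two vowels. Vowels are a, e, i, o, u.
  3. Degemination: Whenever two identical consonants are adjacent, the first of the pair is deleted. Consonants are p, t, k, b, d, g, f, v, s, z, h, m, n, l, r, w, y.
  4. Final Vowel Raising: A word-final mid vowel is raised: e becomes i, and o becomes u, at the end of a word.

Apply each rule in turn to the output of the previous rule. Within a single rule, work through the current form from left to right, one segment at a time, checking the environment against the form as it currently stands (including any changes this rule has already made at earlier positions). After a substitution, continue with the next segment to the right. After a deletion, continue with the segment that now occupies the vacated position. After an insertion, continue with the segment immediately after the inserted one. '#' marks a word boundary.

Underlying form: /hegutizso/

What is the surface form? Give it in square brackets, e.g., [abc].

[hegudisu]

1 Regressive Voicing Assimilation: [hegutizso] → [hegutisso]
2 Voicing Between Vowels: [hegutisso] → [hegudisso]
3 Degemination: [hegudisso] → [hegudiso]
4 Final Vowel Raising: [hegudiso] → [hegudisu]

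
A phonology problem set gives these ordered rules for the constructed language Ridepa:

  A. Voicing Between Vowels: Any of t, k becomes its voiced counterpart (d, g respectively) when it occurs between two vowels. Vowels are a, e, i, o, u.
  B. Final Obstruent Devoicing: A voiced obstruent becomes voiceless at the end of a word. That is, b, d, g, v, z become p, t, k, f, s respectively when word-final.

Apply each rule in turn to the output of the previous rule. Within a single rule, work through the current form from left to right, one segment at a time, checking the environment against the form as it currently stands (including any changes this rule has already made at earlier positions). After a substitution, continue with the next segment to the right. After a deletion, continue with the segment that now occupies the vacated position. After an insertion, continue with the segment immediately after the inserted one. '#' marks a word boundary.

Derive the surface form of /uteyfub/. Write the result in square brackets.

[udeyfup]

A Voicing Between Vowels: [uteyfub] → [udeyfub]
B Final Obstruent Devoicing: [udeyfub] → [udeyfup]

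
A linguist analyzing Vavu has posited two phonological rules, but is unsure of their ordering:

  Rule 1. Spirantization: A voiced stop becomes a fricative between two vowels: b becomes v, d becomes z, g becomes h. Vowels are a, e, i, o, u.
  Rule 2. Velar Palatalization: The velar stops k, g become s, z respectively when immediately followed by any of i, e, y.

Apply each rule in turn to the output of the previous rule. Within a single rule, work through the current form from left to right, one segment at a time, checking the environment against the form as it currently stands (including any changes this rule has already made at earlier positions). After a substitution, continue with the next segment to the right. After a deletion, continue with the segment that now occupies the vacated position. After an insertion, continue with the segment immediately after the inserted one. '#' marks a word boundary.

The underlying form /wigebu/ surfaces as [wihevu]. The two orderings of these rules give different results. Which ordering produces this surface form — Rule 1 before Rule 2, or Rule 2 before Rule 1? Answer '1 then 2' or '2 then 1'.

Order 1 then 2:
  1 Spirantization: [wigebu] → [wihevu]
  2 Velar Palatalization: no change — [wihevu]
  result: [wihevu]
Order 2 then 1:
  2 Velar Palatalization: [wigebu] → [wizebu]
  1 Spirantization: [wizebu] → [wizevu]
  result: [wizevu]

1 then 2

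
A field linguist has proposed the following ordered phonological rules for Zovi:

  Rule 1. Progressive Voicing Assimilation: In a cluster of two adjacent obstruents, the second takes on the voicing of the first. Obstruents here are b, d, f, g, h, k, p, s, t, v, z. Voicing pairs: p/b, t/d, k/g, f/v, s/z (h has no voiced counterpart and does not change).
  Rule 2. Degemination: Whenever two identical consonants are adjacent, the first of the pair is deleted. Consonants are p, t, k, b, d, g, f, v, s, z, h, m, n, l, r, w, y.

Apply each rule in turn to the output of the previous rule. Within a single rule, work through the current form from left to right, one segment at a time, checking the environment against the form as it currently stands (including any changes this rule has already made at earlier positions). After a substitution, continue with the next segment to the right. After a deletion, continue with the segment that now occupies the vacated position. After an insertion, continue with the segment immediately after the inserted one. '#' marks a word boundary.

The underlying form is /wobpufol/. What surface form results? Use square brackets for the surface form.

Rule 1 Progressive Voicing Assimilation: [wobpufol] → [wobbufol]
Rule 2 Degemination: [wobbufol] → [wobufol]

[wobufol]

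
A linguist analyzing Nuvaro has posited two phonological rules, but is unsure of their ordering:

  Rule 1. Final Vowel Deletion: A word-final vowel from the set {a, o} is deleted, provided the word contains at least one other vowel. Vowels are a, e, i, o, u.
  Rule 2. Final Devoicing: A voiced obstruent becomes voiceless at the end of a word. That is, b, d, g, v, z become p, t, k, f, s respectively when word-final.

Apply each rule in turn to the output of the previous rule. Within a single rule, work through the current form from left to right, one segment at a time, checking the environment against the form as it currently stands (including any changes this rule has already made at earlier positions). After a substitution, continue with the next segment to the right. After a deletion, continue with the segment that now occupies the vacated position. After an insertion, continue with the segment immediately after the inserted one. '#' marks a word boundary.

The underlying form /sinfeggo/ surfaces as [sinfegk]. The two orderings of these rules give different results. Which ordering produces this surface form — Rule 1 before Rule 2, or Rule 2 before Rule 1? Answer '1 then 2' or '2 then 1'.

Order 1 then 2:
  1 Final Vowel Deletion: [sinfeggo] → [sinfegg]
  2 Final Devoicing: [sinfegg] → [sinfegk]
  result: [sinfegk]
Order 2 then 1:
  2 Final Devoicing: no change — [sinfeggo]
  1 Final Vowel Deletion: [sinfeggo] → [sinfegg]
  result: [sinfegg]

1 then 2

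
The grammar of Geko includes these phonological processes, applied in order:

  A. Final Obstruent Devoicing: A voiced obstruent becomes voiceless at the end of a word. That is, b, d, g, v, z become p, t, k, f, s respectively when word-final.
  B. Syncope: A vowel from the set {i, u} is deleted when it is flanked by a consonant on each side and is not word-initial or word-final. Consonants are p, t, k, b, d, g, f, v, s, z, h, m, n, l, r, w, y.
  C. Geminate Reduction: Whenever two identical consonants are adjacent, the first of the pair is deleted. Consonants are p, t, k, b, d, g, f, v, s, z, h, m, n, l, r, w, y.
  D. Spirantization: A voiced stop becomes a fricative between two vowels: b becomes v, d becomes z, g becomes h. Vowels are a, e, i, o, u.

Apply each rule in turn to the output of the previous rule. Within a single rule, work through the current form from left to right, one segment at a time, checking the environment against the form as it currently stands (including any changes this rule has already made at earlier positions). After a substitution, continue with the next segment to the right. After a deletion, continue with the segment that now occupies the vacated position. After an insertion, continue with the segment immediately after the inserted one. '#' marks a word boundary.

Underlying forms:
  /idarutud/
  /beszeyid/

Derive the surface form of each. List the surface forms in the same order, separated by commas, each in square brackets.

[izart], [beszeyt]

/idarutud/:
  A Final Obstruent Devoicing: [idarutud] → [idarutut]
  B Syncope: [idarutut] → [idartt]
  C Geminate Reduction: [idartt] → [idart]
  D Spirantization: [idart] → [izart]
/beszeyid/:
  A Final Obstruent Devoicing: [beszeyid] → [beszeyit]
  B Syncope: [beszeyit] → [beszeyt]
  C Geminate Reduction: no change — [beszeyt]
  D Spirantization: no change — [beszeyt]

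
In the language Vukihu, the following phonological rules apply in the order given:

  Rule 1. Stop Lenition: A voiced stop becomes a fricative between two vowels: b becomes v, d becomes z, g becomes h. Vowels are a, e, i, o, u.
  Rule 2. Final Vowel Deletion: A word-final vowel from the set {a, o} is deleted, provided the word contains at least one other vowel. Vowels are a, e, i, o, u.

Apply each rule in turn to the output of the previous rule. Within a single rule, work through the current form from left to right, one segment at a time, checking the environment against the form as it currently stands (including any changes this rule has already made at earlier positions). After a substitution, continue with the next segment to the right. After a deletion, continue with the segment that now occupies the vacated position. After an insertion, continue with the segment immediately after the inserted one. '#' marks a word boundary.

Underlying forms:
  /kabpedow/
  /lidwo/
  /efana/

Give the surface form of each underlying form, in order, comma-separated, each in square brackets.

/kabpedow/:
  Rule 1 Stop Lenition: [kabpedow] → [kabpezow]
  Rule 2 Final Vowel Deletion: no change — [kabpezow]
/lidwo/:
  Rule 1 Stop Lenition: no change — [lidwo]
  Rule 2 Final Vowel Deletion: [lidwo] → [lidw]
/efana/:
  Rule 1 Stop Lenition: no change — [efana]
  Rule 2 Final Vowel Deletion: [efana] → [efan]

[kabpezow], [lidw], [efan]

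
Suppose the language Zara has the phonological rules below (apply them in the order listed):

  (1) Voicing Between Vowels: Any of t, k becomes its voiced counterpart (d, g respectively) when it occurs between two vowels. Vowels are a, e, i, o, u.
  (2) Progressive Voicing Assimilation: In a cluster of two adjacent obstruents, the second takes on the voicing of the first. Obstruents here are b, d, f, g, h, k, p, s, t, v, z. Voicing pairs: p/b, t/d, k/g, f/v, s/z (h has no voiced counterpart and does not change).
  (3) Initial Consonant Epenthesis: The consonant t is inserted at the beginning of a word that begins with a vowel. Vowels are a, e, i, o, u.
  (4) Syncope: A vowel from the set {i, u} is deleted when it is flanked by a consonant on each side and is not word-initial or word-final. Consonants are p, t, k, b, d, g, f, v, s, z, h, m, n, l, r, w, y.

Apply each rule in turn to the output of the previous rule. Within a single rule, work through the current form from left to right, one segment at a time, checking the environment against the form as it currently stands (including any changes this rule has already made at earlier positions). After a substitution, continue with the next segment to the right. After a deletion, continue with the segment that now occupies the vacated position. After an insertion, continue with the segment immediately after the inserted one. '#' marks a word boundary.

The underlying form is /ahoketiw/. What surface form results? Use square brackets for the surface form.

(1) Voicing Between Vowels: [ahoketiw] → [ahogediw]
(2) Progressive Voicing Assimilation: no change — [ahogediw]
(3) Initial Consonant Epenthesis: [ahogediw] → [tahogediw]
(4) Syncope: [tahogediw] → [tahogedw]

[tahogedw]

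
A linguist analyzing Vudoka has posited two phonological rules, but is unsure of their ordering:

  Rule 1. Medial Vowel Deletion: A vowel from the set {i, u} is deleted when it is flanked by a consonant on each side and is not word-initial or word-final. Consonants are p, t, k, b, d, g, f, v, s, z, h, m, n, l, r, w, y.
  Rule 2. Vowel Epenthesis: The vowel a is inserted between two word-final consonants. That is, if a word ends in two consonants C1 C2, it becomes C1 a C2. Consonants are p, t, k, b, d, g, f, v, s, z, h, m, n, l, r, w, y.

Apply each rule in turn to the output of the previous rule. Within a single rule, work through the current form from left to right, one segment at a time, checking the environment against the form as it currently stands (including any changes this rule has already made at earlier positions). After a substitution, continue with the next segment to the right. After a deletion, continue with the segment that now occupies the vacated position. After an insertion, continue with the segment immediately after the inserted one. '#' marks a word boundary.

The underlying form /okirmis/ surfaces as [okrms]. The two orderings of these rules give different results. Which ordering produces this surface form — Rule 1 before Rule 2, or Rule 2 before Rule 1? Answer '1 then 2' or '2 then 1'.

Order 1 then 2:
  1 Medial Vowel Deletion: [okirmis] → [okrms]
  2 Vowel Epenthesis: [okrms] → [okrmas]
  result: [okrmas]
Order 2 then 1:
  2 Vowel Epenthesis: no change — [okirmis]
  1 Medial Vowel Deletion: [okirmis] → [okrms]
  result: [okrms]

2 then 1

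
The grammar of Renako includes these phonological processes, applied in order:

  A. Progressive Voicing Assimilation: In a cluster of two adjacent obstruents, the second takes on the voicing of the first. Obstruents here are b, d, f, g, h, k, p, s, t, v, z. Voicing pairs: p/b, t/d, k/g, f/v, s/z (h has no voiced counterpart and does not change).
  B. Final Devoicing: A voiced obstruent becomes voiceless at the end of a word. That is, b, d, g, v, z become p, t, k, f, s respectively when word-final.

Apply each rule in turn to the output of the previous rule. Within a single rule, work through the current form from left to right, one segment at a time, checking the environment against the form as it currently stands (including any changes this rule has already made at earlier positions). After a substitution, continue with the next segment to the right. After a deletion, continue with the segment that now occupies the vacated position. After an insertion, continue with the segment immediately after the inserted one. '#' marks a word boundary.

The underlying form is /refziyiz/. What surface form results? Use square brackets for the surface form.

[refsiyis]

A Progressive Voicing Assimilation: [refziyiz] → [refsiyiz]
B Final Devoicing: [refsiyiz] → [refsiyis]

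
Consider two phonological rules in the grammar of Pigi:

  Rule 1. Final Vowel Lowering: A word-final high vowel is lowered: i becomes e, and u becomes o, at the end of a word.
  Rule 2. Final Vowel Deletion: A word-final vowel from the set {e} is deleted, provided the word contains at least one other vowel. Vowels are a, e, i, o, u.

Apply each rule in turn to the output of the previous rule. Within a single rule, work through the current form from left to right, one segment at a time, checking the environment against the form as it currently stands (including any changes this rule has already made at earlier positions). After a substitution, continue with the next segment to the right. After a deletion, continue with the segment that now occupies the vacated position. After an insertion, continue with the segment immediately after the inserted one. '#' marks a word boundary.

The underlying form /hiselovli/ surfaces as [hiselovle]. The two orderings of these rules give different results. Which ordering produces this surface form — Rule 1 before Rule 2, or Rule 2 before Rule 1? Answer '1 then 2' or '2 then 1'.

2 then 1

Order 1 then 2:
  1 Final Vowel Lowering: [hiselovli] → [hiselovle]
  2 Final Vowel Deletion: [hiselovle] → [hiselovl]
  result: [hiselovl]
Order 2 then 1:
  2 Final Vowel Deletion: no change — [hiselovli]
  1 Final Vowel Lowering: [hiselovli] → [hiselovle]
  result: [hiselovle]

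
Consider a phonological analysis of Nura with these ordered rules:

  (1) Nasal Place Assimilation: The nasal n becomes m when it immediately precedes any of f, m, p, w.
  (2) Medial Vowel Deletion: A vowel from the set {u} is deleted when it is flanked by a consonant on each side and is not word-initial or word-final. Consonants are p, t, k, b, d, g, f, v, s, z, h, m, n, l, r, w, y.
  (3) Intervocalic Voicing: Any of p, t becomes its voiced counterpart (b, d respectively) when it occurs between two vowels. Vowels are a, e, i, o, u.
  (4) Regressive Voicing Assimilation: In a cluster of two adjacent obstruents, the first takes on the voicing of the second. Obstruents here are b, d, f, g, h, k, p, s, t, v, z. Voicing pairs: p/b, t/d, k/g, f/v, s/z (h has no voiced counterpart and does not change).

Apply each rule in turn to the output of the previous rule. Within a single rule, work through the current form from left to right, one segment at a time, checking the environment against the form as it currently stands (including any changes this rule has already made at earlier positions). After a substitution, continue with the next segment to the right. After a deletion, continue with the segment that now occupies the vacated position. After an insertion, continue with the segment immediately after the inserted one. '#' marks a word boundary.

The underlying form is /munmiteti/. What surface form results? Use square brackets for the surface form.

(1) Nasal Place Assimilation: [munmiteti] → [mummiteti]
(2) Medial Vowel Deletion: [mummiteti] → [mmmiteti]
(3) Intervocalic Voicing: [mmmiteti] → [mmmidedi]
(4) Regressive Voicing Assimilation: no change — [mmmidedi]

[mmmidedi]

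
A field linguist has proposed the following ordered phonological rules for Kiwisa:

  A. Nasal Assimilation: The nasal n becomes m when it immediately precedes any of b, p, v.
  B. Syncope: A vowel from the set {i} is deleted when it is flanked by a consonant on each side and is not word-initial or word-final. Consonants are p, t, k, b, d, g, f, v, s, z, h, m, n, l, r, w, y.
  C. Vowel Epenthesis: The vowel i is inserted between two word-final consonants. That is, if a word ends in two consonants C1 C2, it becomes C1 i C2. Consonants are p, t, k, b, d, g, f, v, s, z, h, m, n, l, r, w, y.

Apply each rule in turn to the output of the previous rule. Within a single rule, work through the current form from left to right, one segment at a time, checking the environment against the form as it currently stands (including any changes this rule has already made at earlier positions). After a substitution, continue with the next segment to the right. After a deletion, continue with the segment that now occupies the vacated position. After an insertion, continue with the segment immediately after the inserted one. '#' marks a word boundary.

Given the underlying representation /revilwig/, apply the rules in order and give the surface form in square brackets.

A Nasal Assimilation: no change — [revilwig]
B Syncope: [revilwig] → [revlwg]
C Vowel Epenthesis: [revlwg] → [revlwig]

[revlwig]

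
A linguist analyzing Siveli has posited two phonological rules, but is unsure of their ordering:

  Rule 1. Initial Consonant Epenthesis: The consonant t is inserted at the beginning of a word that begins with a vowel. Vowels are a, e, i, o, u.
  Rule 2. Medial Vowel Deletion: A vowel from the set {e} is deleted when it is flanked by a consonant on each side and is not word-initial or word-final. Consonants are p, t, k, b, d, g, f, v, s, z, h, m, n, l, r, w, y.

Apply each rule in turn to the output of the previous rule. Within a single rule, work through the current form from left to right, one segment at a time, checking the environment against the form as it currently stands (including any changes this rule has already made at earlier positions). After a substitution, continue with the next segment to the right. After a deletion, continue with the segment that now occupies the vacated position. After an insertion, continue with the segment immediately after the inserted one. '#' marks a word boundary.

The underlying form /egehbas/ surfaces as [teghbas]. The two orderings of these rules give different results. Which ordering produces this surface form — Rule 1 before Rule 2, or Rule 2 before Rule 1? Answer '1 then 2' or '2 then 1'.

Order 1 then 2:
  1 Initial Consonant Epenthesis: [egehbas] → [tegehbas]
  2 Medial Vowel Deletion: [tegehbas] → [tghbas]
  result: [tghbas]
Order 2 then 1:
  2 Medial Vowel Deletion: [egehbas] → [eghbas]
  1 Initial Consonant Epenthesis: [eghbas] → [teghbas]
  result: [teghbas]

2 then 1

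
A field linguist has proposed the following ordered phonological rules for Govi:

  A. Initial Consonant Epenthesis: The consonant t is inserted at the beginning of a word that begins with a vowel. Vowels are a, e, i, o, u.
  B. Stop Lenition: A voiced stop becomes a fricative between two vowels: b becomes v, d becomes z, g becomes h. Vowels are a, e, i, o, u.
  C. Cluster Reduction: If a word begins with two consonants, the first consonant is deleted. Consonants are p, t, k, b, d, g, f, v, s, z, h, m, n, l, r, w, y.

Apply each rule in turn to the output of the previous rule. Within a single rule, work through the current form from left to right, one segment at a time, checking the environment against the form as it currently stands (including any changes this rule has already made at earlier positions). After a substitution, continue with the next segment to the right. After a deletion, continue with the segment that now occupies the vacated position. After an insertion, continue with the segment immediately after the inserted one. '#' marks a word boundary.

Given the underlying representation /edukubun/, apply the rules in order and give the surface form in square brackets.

A Initial Consonant Epenthesis: [edukubun] → [tedukubun]
B Stop Lenition: [tedukubun] → [tezukuvun]
C Cluster Reduction: no change — [tezukuvun]

[tezukuvun]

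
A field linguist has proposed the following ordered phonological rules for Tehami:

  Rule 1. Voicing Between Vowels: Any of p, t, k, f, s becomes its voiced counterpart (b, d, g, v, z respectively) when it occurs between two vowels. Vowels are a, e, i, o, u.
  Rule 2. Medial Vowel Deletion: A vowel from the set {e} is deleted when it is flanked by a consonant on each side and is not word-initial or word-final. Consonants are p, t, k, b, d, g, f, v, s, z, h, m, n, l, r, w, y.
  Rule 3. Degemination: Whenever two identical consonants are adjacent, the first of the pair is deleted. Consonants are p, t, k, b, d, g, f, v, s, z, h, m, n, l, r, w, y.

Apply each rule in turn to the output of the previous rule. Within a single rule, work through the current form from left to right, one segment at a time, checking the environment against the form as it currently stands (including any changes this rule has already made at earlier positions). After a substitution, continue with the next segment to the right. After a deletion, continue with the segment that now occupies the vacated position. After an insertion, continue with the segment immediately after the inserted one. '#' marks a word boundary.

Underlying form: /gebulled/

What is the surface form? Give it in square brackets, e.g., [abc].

Rule 1 Voicing Between Vowels: no change — [gebulled]
Rule 2 Medial Vowel Deletion: [gebulled] → [gbulld]
Rule 3 Degemination: [gbulld] → [gbuld]

[gbuld]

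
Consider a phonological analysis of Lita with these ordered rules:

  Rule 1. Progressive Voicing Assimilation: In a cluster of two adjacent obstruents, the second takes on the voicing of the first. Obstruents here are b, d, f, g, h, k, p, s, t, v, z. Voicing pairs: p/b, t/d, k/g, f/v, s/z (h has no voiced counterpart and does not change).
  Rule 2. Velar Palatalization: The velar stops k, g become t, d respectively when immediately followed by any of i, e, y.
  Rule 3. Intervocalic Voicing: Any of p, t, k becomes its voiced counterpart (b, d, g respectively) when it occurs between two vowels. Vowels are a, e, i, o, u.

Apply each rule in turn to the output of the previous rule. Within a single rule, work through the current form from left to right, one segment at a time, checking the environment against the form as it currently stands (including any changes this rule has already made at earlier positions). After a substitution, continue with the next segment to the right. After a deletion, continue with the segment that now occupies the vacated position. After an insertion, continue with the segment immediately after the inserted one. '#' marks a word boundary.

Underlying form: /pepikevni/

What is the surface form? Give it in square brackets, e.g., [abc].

[pebidevni]

Rule 1 Progressive Voicing Assimilation: no change — [pepikevni]
Rule 2 Velar Palatalization: [pepikevni] → [pepitevni]
Rule 3 Intervocalic Voicing: [pepitevni] → [pebidevni]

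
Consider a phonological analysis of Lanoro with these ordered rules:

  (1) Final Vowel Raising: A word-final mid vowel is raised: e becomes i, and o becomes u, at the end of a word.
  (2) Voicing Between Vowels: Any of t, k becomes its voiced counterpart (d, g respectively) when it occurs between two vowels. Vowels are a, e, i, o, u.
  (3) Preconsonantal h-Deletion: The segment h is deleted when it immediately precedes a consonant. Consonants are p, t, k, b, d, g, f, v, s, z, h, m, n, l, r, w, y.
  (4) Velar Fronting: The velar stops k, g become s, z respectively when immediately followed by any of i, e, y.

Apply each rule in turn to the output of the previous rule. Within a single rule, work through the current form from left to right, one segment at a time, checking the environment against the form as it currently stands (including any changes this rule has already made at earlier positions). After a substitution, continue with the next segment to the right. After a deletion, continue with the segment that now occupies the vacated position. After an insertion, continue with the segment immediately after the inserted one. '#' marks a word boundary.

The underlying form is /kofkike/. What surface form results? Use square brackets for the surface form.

[kofsizi]

(1) Final Vowel Raising: [kofkike] → [kofkiki]
(2) Voicing Between Vowels: [kofkiki] → [kofkigi]
(3) Preconsonantal h-Deletion: no change — [kofkigi]
(4) Velar Fronting: [kofkigi] → [kofsizi]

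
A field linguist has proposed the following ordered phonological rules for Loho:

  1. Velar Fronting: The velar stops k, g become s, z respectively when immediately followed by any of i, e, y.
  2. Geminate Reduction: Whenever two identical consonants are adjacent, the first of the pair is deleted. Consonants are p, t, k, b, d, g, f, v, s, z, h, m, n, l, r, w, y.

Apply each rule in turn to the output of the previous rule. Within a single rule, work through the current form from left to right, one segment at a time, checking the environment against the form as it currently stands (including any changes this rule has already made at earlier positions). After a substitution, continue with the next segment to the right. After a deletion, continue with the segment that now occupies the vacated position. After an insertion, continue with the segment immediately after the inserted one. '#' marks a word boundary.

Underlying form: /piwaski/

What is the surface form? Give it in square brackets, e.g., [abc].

1 Velar Fronting: [piwaski] → [piwassi]
2 Geminate Reduction: [piwassi] → [piwasi]

[piwasi]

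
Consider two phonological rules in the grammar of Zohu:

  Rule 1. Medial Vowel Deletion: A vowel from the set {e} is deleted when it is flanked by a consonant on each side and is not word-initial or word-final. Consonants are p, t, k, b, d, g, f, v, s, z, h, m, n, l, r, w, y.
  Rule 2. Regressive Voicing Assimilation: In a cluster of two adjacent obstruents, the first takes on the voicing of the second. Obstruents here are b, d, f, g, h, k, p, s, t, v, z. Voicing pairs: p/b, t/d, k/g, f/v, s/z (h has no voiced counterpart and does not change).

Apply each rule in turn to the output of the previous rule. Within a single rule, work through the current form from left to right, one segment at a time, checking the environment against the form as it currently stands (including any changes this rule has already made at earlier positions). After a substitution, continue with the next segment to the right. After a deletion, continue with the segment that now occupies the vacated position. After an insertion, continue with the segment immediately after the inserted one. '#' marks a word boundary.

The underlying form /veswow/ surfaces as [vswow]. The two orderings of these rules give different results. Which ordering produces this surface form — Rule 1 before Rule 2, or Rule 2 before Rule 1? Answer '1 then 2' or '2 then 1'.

Order 1 then 2:
  1 Medial Vowel Deletion: [veswow] → [vswow]
  2 Regressive Voicing Assimilation: [vswow] → [fswow]
  result: [fswow]
Order 2 then 1:
  2 Regressive Voicing Assimilation: no change — [veswow]
  1 Medial Vowel Deletion: [veswow] → [vswow]
  result: [vswow]

2 then 1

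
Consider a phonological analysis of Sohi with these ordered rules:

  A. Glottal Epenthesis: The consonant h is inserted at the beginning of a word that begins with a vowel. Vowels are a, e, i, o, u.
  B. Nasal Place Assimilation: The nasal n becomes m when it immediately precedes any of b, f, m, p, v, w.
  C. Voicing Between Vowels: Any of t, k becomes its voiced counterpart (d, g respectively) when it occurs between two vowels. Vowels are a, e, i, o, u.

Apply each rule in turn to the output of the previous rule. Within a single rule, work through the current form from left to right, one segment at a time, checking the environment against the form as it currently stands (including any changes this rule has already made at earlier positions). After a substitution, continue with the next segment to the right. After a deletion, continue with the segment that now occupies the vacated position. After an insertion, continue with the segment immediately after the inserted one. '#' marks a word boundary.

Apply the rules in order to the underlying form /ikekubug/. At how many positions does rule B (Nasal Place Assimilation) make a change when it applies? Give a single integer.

A Glottal Epenthesis: [ikekubug] → [hikekubug]
B Nasal Place Assimilation: no change — [hikekubug]
C Voicing Between Vowels: [hikekubug] → [higegubug]
Rule B changed 0 position(s).

0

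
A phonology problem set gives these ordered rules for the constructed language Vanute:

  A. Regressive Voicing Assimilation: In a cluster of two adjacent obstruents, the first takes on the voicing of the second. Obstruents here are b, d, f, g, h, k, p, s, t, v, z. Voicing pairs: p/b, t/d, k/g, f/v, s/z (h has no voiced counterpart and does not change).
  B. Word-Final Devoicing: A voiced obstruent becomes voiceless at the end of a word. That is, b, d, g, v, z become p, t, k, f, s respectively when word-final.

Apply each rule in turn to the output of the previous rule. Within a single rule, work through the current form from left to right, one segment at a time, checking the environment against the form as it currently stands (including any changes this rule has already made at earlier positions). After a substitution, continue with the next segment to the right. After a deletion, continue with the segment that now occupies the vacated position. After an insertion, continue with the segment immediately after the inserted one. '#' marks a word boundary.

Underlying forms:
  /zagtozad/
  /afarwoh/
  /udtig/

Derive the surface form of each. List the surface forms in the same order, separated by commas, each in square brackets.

[zaktozat], [afarwoh], [uttik]

/zagtozad/:
  A Regressive Voicing Assimilation: [zagtozad] → [zaktozad]
  B Word-Final Devoicing: [zaktozad] → [zaktozat]
/afarwoh/:
  A Regressive Voicing Assimilation: no change — [afarwoh]
  B Word-Final Devoicing: no change — [afarwoh]
/udtig/:
  A Regressive Voicing Assimilation: [udtig] → [uttig]
  B Word-Final Devoicing: [uttig] → [uttik]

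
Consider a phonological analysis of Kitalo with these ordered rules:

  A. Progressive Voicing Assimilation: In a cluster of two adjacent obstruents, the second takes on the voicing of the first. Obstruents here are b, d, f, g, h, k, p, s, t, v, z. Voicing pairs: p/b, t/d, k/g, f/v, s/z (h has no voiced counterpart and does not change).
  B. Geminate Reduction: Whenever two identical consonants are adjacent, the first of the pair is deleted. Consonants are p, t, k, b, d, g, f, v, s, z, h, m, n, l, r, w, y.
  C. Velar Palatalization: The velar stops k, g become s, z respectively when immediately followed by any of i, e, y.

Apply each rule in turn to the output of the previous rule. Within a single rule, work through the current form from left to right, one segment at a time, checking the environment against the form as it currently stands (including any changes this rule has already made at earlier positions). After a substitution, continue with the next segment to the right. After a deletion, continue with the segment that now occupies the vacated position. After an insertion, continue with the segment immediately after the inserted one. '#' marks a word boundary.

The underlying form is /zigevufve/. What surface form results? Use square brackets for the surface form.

A Progressive Voicing Assimilation: [zigevufve] → [zigevuffe]
B Geminate Reduction: [zigevuffe] → [zigevufe]
C Velar Palatalization: [zigevufe] → [zizevufe]

[zizevufe]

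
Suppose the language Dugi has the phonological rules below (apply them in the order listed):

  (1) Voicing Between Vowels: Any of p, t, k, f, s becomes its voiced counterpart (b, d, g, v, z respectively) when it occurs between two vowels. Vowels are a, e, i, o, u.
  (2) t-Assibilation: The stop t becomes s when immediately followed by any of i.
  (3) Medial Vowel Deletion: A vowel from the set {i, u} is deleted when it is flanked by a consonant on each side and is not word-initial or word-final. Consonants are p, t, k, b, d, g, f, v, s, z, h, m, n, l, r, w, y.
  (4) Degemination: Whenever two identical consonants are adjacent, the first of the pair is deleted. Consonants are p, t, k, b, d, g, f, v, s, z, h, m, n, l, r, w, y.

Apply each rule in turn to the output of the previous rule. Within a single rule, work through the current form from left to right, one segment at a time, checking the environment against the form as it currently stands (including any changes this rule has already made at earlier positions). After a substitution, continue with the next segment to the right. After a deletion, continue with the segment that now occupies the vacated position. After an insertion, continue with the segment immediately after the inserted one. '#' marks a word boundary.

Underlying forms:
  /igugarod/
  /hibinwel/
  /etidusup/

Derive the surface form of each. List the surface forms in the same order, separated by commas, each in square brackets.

[igarod], [hbnwel], [edzp]

/igugarod/:
  (1) Voicing Between Vowels: no change — [igugarod]
  (2) t-Assibilation: no change — [igugarod]
  (3) Medial Vowel Deletion: [igugarod] → [iggarod]
  (4) Degemination: [iggarod] → [igarod]
/hibinwel/:
  (1) Voicing Between Vowels: no change — [hibinwel]
  (2) t-Assibilation: no change — [hibinwel]
  (3) Medial Vowel Deletion: [hibinwel] → [hbnwel]
  (4) Degemination: no change — [hbnwel]
/etidusup/:
  (1) Voicing Between Vowels: [etidusup] → [ediduzup]
  (2) t-Assibilation: no change — [ediduzup]
  (3) Medial Vowel Deletion: [ediduzup] → [eddzp]
  (4) Degemination: [eddzp] → [edzp]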